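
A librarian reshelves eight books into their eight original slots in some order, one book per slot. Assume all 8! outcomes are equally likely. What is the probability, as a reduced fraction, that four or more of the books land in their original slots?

257/13440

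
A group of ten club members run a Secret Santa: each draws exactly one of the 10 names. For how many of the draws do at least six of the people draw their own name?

2176

# with exactly i fixed is C(10,i)·!(10-i); sum over i=6..10:
  i=6: C(10,6)·!4 = 210·9 = 1890
  i=7: C(10,7)·!3 = 120·2 = 240
  i=8: C(10,8)·!2 = 45·1 = 45
  i=9: C(10,9)·!1 = 10·0 = 0
  i=10: C(10,10)·!0 = 1·1 = 1
Total = 2176.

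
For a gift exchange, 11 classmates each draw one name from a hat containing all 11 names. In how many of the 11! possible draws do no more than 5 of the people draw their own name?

# with exactly i fixed is C(11,i)·!(11-i); sum over i=0..5:
  i=0: C(11,0)·!11 = 1·14684570 = 14684570
  i=1: C(11,1)·!10 = 11·1334961 = 14684571
  i=2: C(11,2)·!9 = 55·133496 = 7342280
  i=3: C(11,3)·!8 = 165·14833 = 2447445
  i=4: C(11,4)·!7 = 330·1854 = 611820
  i=5: C(11,5)·!6 = 462·265 = 122430
Total = 39893116.

39893116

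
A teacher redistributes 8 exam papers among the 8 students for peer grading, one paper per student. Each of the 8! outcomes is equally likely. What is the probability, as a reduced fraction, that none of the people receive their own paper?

2119/5760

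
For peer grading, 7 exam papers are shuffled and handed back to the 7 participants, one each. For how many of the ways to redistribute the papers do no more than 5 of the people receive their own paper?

5039

Sum C(7,i)·!(7-i) for i = 0..5:
  i=0: C(7,0)·!7 = 1·1854 = 1854
  i=1: C(7,1)·!6 = 7·265 = 1855
  i=2: C(7,2)·!5 = 21·44 = 924
  i=3: C(7,3)·!4 = 35·9 = 315
  i=4: C(7,4)·!3 = 35·2 = 70
  i=5: C(7,5)·!2 = 21·1 = 21
Total = 5039.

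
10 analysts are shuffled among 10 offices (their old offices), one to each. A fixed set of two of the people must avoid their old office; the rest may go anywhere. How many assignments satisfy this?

2943360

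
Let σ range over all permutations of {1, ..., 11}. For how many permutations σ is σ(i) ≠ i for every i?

14684570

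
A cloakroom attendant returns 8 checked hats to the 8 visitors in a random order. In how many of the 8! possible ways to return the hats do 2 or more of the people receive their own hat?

10655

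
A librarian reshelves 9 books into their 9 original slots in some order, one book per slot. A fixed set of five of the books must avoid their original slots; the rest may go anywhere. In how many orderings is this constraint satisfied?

205056

Let A_j be the event that the j-th constrained one is fixed. By inclusion-exclusion over the 5 events:
Σ_{j=0}^{5} (-1)^j C(5,j)(9-j)!
= C(5,0)·9! - C(5,1)·8! + C(5,2)·7! - C(5,3)·6! + C(5,4)·5! - C(5,5)·4!
= 362880 - 201600 + 50400 - 7200 + 600 - 24
= 205056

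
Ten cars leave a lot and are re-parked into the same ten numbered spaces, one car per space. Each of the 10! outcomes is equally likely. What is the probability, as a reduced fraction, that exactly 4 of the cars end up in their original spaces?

53/3456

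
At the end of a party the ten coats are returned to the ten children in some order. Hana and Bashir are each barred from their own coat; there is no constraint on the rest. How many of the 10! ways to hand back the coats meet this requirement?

Inclusion-exclusion on the 2 forbidden self-matches:
Σ_{j=0}^{2} (-1)^j C(2,j)(10-j)!
= C(2,0)·10! - C(2,1)·9! + C(2,2)·8!
= 3628800 - 725760 + 40320
= 2943360

2943360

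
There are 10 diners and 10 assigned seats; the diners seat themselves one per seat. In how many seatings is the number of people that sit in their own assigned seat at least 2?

# with exactly i fixed is C(10,i)·!(10-i); sum over i=2..10:
  i=2: C(10,2)·!8 = 45·14833 = 667485
  i=3: C(10,3)·!7 = 120·1854 = 222480
  i=4: C(10,4)·!6 = 210·265 = 55650
  i=5: C(10,5)·!5 = 252·44 = 11088
  i=6: C(10,6)·!4 = 210·9 = 1890
  i=7: C(10,7)·!3 = 120·2 = 240
  i=8: C(10,8)·!2 = 45·1 = 45
  i=9: C(10,9)·!1 = 10·0 = 0
  i=10: C(10,10)·!0 = 1·1 = 1
Total = 958879.

958879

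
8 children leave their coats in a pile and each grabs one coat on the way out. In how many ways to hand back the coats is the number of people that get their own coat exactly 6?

28

Pick the 6 fixed positions: C(8,6) = 28 ways.
The remaining 2 must be deranged: !2 = 1.
Total: 28 × 1 = 28.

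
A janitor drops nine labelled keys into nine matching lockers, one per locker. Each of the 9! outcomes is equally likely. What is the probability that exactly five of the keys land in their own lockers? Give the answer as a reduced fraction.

1/320

Favorable outcomes: C(9,5)·!4 = 126·9 = 1134.
Total outcomes: 9! = 362880.
Probability = 1134/362880 = 1/320.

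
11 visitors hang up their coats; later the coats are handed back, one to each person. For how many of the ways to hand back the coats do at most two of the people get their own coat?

36711421

Sum C(11,i)·!(11-i) for i = 0..2:
  i=0: C(11,0)·!11 = 1·14684570 = 14684570
  i=1: C(11,1)·!10 = 11·1334961 = 14684571
  i=2: C(11,2)·!9 = 55·133496 = 7342280
Total = 36711421.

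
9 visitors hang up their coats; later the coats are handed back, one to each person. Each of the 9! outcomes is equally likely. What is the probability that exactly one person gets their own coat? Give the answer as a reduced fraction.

2119/5760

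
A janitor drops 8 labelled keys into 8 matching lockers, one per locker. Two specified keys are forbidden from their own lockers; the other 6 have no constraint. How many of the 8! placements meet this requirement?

30960

Inclusion-exclusion on the 2 forbidden self-matches:
Σ_{j=0}^{2} (-1)^j C(2,j)(8-j)!
= C(2,0)·8! - C(2,1)·7! + C(2,2)·6!
= 40320 - 10080 + 720
= 30960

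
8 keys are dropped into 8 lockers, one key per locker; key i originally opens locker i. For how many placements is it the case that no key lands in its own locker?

14833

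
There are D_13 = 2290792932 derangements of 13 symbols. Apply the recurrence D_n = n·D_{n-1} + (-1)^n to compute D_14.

32071101049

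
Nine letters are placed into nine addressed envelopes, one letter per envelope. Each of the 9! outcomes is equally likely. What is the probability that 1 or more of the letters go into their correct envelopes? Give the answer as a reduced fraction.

28673/45360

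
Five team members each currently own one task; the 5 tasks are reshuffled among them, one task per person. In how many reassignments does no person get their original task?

!5 = 5! · Σ_{k=0}^{5} (-1)^k/k!
= 5! - 5!/1! + 5!/2! - 5!/3! + 5!/4! - 5!/5!
= 120 - 120 + 60 - 20 + 5 - 1
= 44

44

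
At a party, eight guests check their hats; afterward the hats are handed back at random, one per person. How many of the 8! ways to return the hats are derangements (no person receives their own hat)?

14833

The number of derangements of 8 is !8 = Σ_{k=0}^{8} (-1)^k·8!/k!
= 8! - 8!/1! + 8!/2! - 8!/3! + 8!/4! - 8!/5! + 8!/6! - 8!/7! + 8!/8!
= 40320 - 40320 + 20160 - 6720 + 1680 - 336 + 56 - 8 + 1
= 14833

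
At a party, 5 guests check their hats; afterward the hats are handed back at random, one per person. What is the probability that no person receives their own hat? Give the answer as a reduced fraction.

11/30

Favorable outcomes: !5 = 44.
Total outcomes: 5! = 120.
Probability = 44/120 = 11/30.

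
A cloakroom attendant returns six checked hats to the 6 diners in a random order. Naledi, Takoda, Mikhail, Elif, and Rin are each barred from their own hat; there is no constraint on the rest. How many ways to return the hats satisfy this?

Let A_j be the event that the j-th constrained one is fixed. By inclusion-exclusion over the 5 events:
Σ_{j=0}^{5} (-1)^j C(5,j)(6-j)!
= C(5,0)·6! - C(5,1)·5! + C(5,2)·4! - C(5,3)·3! + C(5,4)·2! - C(5,5)·1!
= 720 - 600 + 240 - 60 + 10 - 1
= 309

309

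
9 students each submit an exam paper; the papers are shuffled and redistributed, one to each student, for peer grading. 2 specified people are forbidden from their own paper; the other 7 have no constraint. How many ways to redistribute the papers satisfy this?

287280

Let A_j be the event that the j-th constrained one is fixed. By inclusion-exclusion over the 2 events:
Σ_{j=0}^{2} (-1)^j C(2,j)(9-j)!
= C(2,0)·9! - C(2,1)·8! + C(2,2)·7!
= 362880 - 80640 + 5040
= 287280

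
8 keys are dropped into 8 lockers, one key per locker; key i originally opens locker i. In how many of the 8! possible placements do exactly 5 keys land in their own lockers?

Pick the 5 fixed positions: C(8,5) = 56 ways.
The other 3 form a derangement: !3 = 2.
Total: 56 × 2 = 112.

112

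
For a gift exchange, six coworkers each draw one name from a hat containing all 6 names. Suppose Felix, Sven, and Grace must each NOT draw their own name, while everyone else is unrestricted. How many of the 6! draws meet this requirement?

Inclusion-exclusion on the 3 forbidden self-matches:
Σ_{j=0}^{3} (-1)^j C(3,j)(6-j)!
= C(3,0)·6! - C(3,1)·5! + C(3,2)·4! - C(3,3)·3!
= 720 - 360 + 72 - 6
= 426

426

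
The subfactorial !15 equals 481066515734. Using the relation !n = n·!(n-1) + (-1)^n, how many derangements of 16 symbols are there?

7697064251745

!16 = 16·481066515734 + 1 = 7697064251745.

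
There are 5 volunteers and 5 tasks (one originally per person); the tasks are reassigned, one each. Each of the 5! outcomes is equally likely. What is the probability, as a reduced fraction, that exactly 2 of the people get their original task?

1/6

Favorable outcomes: C(5,2)·!3 = 10·2 = 20.
Total outcomes: 5! = 120.
Probability = 20/120 = 1/6.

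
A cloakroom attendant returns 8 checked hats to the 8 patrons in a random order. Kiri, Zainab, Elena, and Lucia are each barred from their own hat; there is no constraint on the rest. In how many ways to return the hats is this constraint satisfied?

Inclusion-exclusion on the 4 forbidden self-matches:
Σ_{j=0}^{4} (-1)^j C(4,j)(8-j)!
= C(4,0)·8! - C(4,1)·7! + C(4,2)·6! - C(4,3)·5! + C(4,4)·4!
= 40320 - 20160 + 4320 - 480 + 24
= 24024

24024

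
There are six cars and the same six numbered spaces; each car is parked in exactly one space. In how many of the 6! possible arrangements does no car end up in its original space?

265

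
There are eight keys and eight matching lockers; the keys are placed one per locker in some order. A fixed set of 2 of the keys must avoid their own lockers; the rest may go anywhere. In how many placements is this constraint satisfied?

30960

Inclusion-exclusion on the 2 forbidden self-matches:
Σ_{j=0}^{2} (-1)^j C(2,j)(8-j)!
= C(2,0)·8! - C(2,1)·7! + C(2,2)·6!
= 40320 - 10080 + 720
= 30960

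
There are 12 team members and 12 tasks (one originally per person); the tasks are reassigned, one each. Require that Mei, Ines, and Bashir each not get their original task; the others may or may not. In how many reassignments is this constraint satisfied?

369774720

Let A_j be the event that the j-th constrained one is fixed. By inclusion-exclusion over the 3 events:
Σ_{j=0}^{3} (-1)^j C(3,j)(12-j)!
= C(3,0)·12! - C(3,1)·11! + C(3,2)·10! - C(3,3)·9!
= 479001600 - 119750400 + 10886400 - 362880
= 369774720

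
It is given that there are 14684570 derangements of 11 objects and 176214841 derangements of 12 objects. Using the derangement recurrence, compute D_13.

2290792932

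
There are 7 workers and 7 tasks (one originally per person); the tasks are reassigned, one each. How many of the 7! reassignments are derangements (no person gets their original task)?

1854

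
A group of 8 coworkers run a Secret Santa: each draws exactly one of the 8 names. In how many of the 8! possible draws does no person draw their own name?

14833

Recurrence: !8 = 8·!7 + (-1)^8.
!8 = 8·1854 + 1 = 14833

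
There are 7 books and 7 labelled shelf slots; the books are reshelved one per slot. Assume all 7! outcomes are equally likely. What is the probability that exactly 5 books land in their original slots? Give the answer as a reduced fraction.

1/240

Favorable outcomes: C(7,5)·!2 = 21·1 = 21.
Total outcomes: 7! = 5040.
Probability = 21/5040 = 1/240.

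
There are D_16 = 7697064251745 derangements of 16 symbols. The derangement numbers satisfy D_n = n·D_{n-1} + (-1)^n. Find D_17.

D_17 = 17·7697064251745 - 1 = 130850092279664.

130850092279664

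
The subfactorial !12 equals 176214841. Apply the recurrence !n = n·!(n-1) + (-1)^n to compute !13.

!13 = 13·176214841 - 1 = 2290792932.

2290792932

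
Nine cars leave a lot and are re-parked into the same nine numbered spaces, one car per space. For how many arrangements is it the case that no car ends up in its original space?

133496

By inclusion-exclusion, !9 = Σ (-1)^k · 9!/k! for k=0..9
= 9! - 9!/1! + 9!/2! - 9!/3! + 9!/4! - 9!/5! + 9!/6! - 9!/7! + 9!/8! - 9!/9!
= 362880 - 362880 + 181440 - 60480 + 15120 - 3024 + 504 - 72 + 9 - 1
= 133496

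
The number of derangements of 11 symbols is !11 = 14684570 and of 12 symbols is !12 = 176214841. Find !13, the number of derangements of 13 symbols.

2290792932

!13 = (13-1)·(!12 + !11) = 12·(176214841 + 14684570) = 12·190899411 = 2290792932.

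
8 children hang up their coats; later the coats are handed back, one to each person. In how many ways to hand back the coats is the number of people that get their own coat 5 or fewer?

# with exactly i fixed is C(8,i)·!(8-i); sum over i=0..5:
  i=0: C(8,0)·!8 = 1·14833 = 14833
  i=1: C(8,1)·!7 = 8·1854 = 14832
  i=2: C(8,2)·!6 = 28·265 = 7420
  i=3: C(8,3)·!5 = 56·44 = 2464
  i=4: C(8,4)·!4 = 70·9 = 630
  i=5: C(8,5)·!3 = 56·2 = 112
Total = 40291.

40291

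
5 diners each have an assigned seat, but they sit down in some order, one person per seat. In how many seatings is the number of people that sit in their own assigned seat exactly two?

Choose which 2 of the 5 are fixed: C(5,2) = 10.
The remaining 3 must be deranged: !3 = 2.
Total: 10 × 2 = 20.

20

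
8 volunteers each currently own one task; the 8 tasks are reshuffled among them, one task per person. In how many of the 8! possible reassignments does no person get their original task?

14833

The number of derangements of 8 is !8 = Σ_{k=0}^{8} (-1)^k·8!/k!
= 8! - 8!/1! + 8!/2! - 8!/3! + 8!/4! - 8!/5! + 8!/6! - 8!/7! + 8!/8!
= 40320 - 40320 + 20160 - 6720 + 1680 - 336 + 56 - 8 + 1
= 14833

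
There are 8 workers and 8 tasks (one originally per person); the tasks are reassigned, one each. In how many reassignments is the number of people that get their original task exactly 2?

7420

Pick the 2 fixed positions: C(8,2) = 28 ways.
The remaining 6 must be deranged: !6 = 265.
Total: 28 × 265 = 7420.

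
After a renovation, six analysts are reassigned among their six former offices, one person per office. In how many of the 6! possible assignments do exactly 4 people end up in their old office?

15

Pick the 4 fixed positions: C(6,4) = 15 ways.
The remaining 2 must be deranged: !2 = 1.
Total: 15 × 1 = 15.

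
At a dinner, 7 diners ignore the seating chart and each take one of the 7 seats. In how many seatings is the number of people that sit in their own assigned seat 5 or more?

22

# with exactly i fixed is C(7,i)·!(7-i); sum over i=5..7:
  i=5: C(7,5)·!2 = 21·1 = 21
  i=6: C(7,6)·!1 = 7·0 = 0
  i=7: C(7,7)·!0 = 1·1 = 1
Total = 22.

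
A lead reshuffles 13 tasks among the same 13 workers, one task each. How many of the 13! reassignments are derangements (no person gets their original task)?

2290792932

Recurrence: !13 = 13·!12 + (-1)^13.
!13 = 13·176214841 - 1 = 2290792932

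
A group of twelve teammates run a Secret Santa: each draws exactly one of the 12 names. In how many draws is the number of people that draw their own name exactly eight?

4455

Choose which 8 of the 12 are fixed: C(12,8) = 495.
The remaining 4 must be deranged: !4 = 9.
Total: 495 × 9 = 4455.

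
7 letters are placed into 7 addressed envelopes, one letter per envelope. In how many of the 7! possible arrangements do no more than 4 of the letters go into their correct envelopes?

5018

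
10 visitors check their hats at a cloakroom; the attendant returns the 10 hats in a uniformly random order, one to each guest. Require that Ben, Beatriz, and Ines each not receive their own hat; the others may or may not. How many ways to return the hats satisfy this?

Inclusion-exclusion on the 3 forbidden self-matches:
Σ_{j=0}^{3} (-1)^j C(3,j)(10-j)!
= C(3,0)·10! - C(3,1)·9! + C(3,2)·8! - C(3,3)·7!
= 3628800 - 1088640 + 120960 - 5040
= 2656080

2656080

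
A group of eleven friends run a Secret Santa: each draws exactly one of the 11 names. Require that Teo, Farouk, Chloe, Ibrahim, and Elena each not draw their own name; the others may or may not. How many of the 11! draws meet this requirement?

Let A_j be the event that the j-th constrained one is fixed. By inclusion-exclusion over the 5 events:
Σ_{j=0}^{5} (-1)^j C(5,j)(11-j)!
= C(5,0)·11! - C(5,1)·10! + C(5,2)·9! - C(5,3)·8! + C(5,4)·7! - C(5,5)·6!
= 39916800 - 18144000 + 3628800 - 403200 + 25200 - 720
= 25022880

25022880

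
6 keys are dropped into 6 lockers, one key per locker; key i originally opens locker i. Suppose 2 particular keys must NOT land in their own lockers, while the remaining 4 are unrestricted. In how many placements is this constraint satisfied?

Let A_j be the event that the j-th constrained one is fixed. By inclusion-exclusion over the 2 events:
Σ_{j=0}^{2} (-1)^j C(2,j)(6-j)!
= C(2,0)·6! - C(2,1)·5! + C(2,2)·4!
= 720 - 240 + 24
= 504

504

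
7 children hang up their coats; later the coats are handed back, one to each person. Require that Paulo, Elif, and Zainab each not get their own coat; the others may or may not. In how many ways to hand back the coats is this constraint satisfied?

Let A_j be the event that the j-th constrained one is fixed. By inclusion-exclusion over the 3 events:
Σ_{j=0}^{3} (-1)^j C(3,j)(7-j)!
= C(3,0)·7! - C(3,1)·6! + C(3,2)·5! - C(3,3)·4!
= 5040 - 2160 + 360 - 24
= 3216

3216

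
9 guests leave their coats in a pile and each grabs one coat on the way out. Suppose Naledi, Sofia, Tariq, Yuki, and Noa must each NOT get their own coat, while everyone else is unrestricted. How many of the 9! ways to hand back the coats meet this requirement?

205056

Inclusion-exclusion on the 5 forbidden self-matches:
Σ_{j=0}^{5} (-1)^j C(5,j)(9-j)!
= C(5,0)·9! - C(5,1)·8! + C(5,2)·7! - C(5,3)·6! + C(5,4)·5! - C(5,5)·4!
= 362880 - 201600 + 50400 - 7200 + 600 - 24
= 205056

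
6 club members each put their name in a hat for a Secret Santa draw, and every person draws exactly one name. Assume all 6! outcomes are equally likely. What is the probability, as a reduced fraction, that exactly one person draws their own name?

11/30

Favorable outcomes: C(6,1)·!5 = 6·44 = 264.
Total outcomes: 6! = 720.
Probability = 264/720 = 11/30.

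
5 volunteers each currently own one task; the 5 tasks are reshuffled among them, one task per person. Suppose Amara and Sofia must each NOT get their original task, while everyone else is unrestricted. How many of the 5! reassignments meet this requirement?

Inclusion-exclusion on the 2 forbidden self-matches:
Σ_{j=0}^{2} (-1)^j C(2,j)(5-j)!
= C(2,0)·5! - C(2,1)·4! + C(2,2)·3!
= 120 - 48 + 6
= 78

78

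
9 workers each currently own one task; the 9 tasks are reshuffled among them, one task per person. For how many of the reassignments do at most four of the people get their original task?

361541

# with exactly i fixed is C(9,i)·!(9-i); sum over i=0..4:
  i=0: C(9,0)·!9 = 1·133496 = 133496
  i=1: C(9,1)·!8 = 9·14833 = 133497
  i=2: C(9,2)·!7 = 36·1854 = 66744
  i=3: C(9,3)·!6 = 84·265 = 22260
  i=4: C(9,4)·!5 = 126·44 = 5544
Total = 361541.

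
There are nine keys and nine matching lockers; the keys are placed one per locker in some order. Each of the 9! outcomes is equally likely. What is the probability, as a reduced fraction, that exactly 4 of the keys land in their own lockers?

11/720

Favorable outcomes: C(9,4)·!5 = 126·44 = 5544.
Total outcomes: 9! = 362880.
Probability = 5544/362880 = 11/720.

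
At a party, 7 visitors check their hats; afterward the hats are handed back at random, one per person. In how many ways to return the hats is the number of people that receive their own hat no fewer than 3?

Sum C(7,i)·!(7-i) for i = 3..7:
  i=3: C(7,3)·!4 = 35·9 = 315
  i=4: C(7,4)·!3 = 35·2 = 70
  i=5: C(7,5)·!2 = 21·1 = 21
  i=6: C(7,6)·!1 = 7·0 = 0
  i=7: C(7,7)·!0 = 1·1 = 1
Total = 407.

407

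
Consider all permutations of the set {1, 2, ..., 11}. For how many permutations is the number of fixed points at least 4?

757934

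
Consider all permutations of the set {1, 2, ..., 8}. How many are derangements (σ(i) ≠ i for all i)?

!8 = 8! · Σ_{k=0}^{8} (-1)^k/k!
= 8! - 8!/1! + 8!/2! - 8!/3! + 8!/4! - 8!/5! + 8!/6! - 8!/7! + 8!/8!
= 40320 - 40320 + 20160 - 6720 + 1680 - 336 + 56 - 8 + 1
= 14833

14833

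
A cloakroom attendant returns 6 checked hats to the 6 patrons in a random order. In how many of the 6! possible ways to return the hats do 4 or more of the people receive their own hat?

16

Sum C(6,i)·!(6-i) for i = 4..6:
  i=4: C(6,4)·!2 = 15·1 = 15
  i=5: C(6,5)·!1 = 6·0 = 0
  i=6: C(6,6)·!0 = 1·1 = 1
Total = 16.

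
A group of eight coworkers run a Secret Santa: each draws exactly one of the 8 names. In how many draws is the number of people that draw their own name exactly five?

Pick the 5 fixed positions: C(8,5) = 56 ways.
The remaining 3 must be deranged: !3 = 2.
Total: 56 × 2 = 112.

112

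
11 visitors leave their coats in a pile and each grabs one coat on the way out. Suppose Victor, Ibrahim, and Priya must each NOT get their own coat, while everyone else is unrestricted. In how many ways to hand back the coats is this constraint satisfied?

30078720

Let A_j be the event that the j-th constrained one is fixed. By inclusion-exclusion over the 3 events:
Σ_{j=0}^{3} (-1)^j C(3,j)(11-j)!
= C(3,0)·11! - C(3,1)·10! + C(3,2)·9! - C(3,3)·8!
= 39916800 - 10886400 + 1088640 - 40320
= 30078720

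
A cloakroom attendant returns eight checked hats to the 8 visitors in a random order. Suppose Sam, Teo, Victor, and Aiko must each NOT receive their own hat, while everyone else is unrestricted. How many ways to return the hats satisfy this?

Let A_j be the event that the j-th constrained one is fixed. By inclusion-exclusion over the 4 events:
Σ_{j=0}^{4} (-1)^j C(4,j)(8-j)!
= C(4,0)·8! - C(4,1)·7! + C(4,2)·6! - C(4,3)·5! + C(4,4)·4!
= 40320 - 20160 + 4320 - 480 + 24
= 24024

24024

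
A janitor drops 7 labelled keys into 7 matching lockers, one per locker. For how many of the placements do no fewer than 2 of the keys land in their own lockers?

1331

# with exactly i fixed is C(7,i)·!(7-i); sum over i=2..7:
  i=2: C(7,2)·!5 = 21·44 = 924
  i=3: C(7,3)·!4 = 35·9 = 315
  i=4: C(7,4)·!3 = 35·2 = 70
  i=5: C(7,5)·!2 = 21·1 = 21
  i=6: C(7,6)·!1 = 7·0 = 0
  i=7: C(7,7)·!0 = 1·1 = 1
Total = 1331.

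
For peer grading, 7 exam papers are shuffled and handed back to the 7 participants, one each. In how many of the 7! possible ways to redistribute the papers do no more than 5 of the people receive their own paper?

# with exactly i fixed is C(7,i)·!(7-i); sum over i=0..5:
  i=0: C(7,0)·!7 = 1·1854 = 1854
  i=1: C(7,1)·!6 = 7·265 = 1855
  i=2: C(7,2)·!5 = 21·44 = 924
  i=3: C(7,3)·!4 = 35·9 = 315
  i=4: C(7,4)·!3 = 35·2 = 70
  i=5: C(7,5)·!2 = 21·1 = 21
Total = 5039.

5039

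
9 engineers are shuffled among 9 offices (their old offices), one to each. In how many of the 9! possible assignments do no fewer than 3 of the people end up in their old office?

29143

Sum C(9,i)·!(9-i) for i = 3..9:
  i=3: C(9,3)·!6 = 84·265 = 22260
  i=4: C(9,4)·!5 = 126·44 = 5544
  i=5: C(9,5)·!4 = 126·9 = 1134
  i=6: C(9,6)·!3 = 84·2 = 168
  i=7: C(9,7)·!2 = 36·1 = 36
  i=8: C(9,8)·!1 = 9·0 = 0
  i=9: C(9,9)·!0 = 1·1 = 1
Total = 29143.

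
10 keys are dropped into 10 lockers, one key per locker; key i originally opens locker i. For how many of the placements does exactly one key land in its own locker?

1334960

Pick the single fixed position: C(10,1) = 10 ways.
The other 9 form a derangement: !9 = 133496.
Total: 10 × 133496 = 1334960.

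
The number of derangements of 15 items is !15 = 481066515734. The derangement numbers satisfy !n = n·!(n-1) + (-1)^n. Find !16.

7697064251745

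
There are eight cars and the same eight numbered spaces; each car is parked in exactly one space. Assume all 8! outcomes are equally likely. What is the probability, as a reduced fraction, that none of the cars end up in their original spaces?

Favorable outcomes: !8 = 14833.
Total outcomes: 8! = 40320.
Probability = 14833/40320 = 2119/5760.

2119/5760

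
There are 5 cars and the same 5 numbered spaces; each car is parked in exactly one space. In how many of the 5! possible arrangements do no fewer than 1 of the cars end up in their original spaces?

Sum C(5,i)·!(5-i) for i = 1..5:
  i=1: C(5,1)·!4 = 5·9 = 45
  i=2: C(5,2)·!3 = 10·2 = 20
  i=3: C(5,3)·!2 = 10·1 = 10
  i=4: C(5,4)·!1 = 5·0 = 0
  i=5: C(5,5)·!0 = 1·1 = 1
Total = 76.

76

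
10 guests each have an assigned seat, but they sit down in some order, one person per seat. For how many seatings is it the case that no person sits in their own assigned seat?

1334961

!10 is the nearest integer to 10!/e.
10! = 3628800, and 3628800/e ≈ 1334960.92, so !10 = 1334961.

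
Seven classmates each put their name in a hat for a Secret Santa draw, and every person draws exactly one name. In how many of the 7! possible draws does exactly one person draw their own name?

1855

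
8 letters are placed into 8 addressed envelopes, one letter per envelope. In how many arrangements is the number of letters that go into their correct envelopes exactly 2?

7420

Pick the 2 fixed positions: C(8,2) = 28 ways.
The remaining 6 must be deranged: !6 = 265.
Total: 28 × 265 = 7420.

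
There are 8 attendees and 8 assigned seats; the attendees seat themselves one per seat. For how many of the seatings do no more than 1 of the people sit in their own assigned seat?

29665

Sum C(8,i)·!(8-i) for i = 0..1:
  i=0: C(8,0)·!8 = 1·14833 = 14833
  i=1: C(8,1)·!7 = 8·1854 = 14832
Total = 29665.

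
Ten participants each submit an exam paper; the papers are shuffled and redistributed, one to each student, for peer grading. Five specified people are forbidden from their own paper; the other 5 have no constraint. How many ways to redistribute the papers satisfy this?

Let A_j be the event that the j-th constrained one is fixed. By inclusion-exclusion over the 5 events:
Σ_{j=0}^{5} (-1)^j C(5,j)(10-j)!
= C(5,0)·10! - C(5,1)·9! + C(5,2)·8! - C(5,3)·7! + C(5,4)·6! - C(5,5)·5!
= 3628800 - 1814400 + 403200 - 50400 + 3600 - 120
= 2170680

2170680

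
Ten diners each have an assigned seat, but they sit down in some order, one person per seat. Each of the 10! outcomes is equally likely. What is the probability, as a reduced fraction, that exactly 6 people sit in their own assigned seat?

1/1920

Favorable outcomes: C(10,6)·!4 = 210·9 = 1890.
Total outcomes: 10! = 3628800.
Probability = 1890/3628800 = 1/1920.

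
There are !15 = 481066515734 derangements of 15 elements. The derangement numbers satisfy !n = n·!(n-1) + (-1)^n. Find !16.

7697064251745

!16 = 16·481066515734 + 1 = 7697064251745.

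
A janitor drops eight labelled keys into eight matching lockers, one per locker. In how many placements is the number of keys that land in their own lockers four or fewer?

40179

Sum C(8,i)·!(8-i) for i = 0..4:
  i=0: C(8,0)·!8 = 1·14833 = 14833
  i=1: C(8,1)·!7 = 8·1854 = 14832
  i=2: C(8,2)·!6 = 28·265 = 7420
  i=3: C(8,3)·!5 = 56·44 = 2464
  i=4: C(8,4)·!4 = 70·9 = 630
Total = 40179.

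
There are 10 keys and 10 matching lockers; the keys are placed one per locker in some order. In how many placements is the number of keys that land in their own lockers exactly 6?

1890

Choose which 6 of the 10 are fixed: C(10,6) = 210.
The other 4 form a derangement: !4 = 9.
Total: 210 × 9 = 1890.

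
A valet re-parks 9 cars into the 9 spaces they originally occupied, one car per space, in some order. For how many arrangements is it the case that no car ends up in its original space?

133496

By inclusion-exclusion, !9 = Σ (-1)^k · 9!/k! for k=0..9
= 9! - 9!/1! + 9!/2! - 9!/3! + 9!/4! - 9!/5! + 9!/6! - 9!/7! + 9!/8! - 9!/9!
= 362880 - 362880 + 181440 - 60480 + 15120 - 3024 + 504 - 72 + 9 - 1
= 133496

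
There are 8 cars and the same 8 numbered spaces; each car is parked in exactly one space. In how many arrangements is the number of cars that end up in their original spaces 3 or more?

3235

# with exactly i fixed is C(8,i)·!(8-i); sum over i=3..8:
  i=3: C(8,3)·!5 = 56·44 = 2464
  i=4: C(8,4)·!4 = 70·9 = 630
  i=5: C(8,5)·!3 = 56·2 = 112
  i=6: C(8,6)·!2 = 28·1 = 28
  i=7: C(8,7)·!1 = 8·0 = 0
  i=8: C(8,8)·!0 = 1·1 = 1
Total = 3235.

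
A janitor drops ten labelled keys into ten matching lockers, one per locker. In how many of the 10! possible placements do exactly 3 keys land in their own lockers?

222480

Pick the 3 fixed positions: C(10,3) = 120 ways.
The remaining 7 must be deranged: !7 = 1854.
Total: 120 × 1854 = 222480.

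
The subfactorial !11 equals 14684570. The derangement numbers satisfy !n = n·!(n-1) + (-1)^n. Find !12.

176214841

!12 = 12·14684570 + 1 = 176214841.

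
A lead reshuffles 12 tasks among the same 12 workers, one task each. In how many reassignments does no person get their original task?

176214841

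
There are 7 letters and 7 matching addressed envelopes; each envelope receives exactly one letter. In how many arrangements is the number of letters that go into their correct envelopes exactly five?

21

Choose which 5 of the 7 are fixed: C(7,5) = 21.
The remaining 2 must be deranged: !2 = 1.
Total: 21 × 1 = 21.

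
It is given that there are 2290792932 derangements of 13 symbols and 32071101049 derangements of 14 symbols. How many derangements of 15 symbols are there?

481066515734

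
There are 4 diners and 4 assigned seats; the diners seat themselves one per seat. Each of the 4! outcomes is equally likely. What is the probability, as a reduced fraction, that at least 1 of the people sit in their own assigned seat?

5/8

Favorable outcomes: Σ_{i≥1} C(4,i)·!(4-i) = 4·2 + 6·1 + 4·0 + 1·1 = 15.
Total outcomes: 4! = 24.
Probability = 15/24 = 5/8.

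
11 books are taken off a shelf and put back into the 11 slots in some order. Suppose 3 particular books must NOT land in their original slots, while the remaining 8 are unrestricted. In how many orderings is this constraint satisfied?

30078720

Let A_j be the event that the j-th constrained one is fixed. By inclusion-exclusion over the 3 events:
Σ_{j=0}^{3} (-1)^j C(3,j)(11-j)!
= C(3,0)·11! - C(3,1)·10! + C(3,2)·9! - C(3,3)·8!
= 39916800 - 10886400 + 1088640 - 40320
= 30078720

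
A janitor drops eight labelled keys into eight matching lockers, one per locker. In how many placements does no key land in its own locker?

14833

Use !n = (n-1)(!(n-1) + !(n-2)).
!8 = 7·(1854 + 265) = 7·2119 = 14833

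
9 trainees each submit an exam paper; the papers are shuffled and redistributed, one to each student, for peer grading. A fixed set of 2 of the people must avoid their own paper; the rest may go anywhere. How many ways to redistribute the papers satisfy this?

287280

Inclusion-exclusion on the 2 forbidden self-matches:
Σ_{j=0}^{2} (-1)^j C(2,j)(9-j)!
= C(2,0)·9! - C(2,1)·8! + C(2,2)·7!
= 362880 - 80640 + 5040
= 287280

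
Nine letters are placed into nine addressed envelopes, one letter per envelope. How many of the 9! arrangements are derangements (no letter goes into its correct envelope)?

By inclusion-exclusion, !9 = Σ (-1)^k · 9!/k! for k=0..9
= 9! - 9!/1! + 9!/2! - 9!/3! + 9!/4! - 9!/5! + 9!/6! - 9!/7! + 9!/8! - 9!/9!
= 362880 - 362880 + 181440 - 60480 + 15120 - 3024 + 504 - 72 + 9 - 1
= 133496

133496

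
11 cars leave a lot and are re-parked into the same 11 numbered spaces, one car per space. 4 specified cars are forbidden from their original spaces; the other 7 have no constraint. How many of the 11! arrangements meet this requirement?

27422640

Let A_j be the event that the j-th constrained one is fixed. By inclusion-exclusion over the 4 events:
Σ_{j=0}^{4} (-1)^j C(4,j)(11-j)!
= C(4,0)·11! - C(4,1)·10! + C(4,2)·9! - C(4,3)·8! + C(4,4)·7!
= 39916800 - 14515200 + 2177280 - 161280 + 5040
= 27422640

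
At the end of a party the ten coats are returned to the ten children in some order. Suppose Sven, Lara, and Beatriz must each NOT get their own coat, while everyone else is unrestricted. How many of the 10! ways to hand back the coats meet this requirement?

2656080

Let A_j be the event that the j-th constrained one is fixed. By inclusion-exclusion over the 3 events:
Σ_{j=0}^{3} (-1)^j C(3,j)(10-j)!
= C(3,0)·10! - C(3,1)·9! + C(3,2)·8! - C(3,3)·7!
= 3628800 - 1088640 + 120960 - 5040
= 2656080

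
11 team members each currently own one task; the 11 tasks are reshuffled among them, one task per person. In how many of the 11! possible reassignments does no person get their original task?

Use !n = (n-1)(!(n-1) + !(n-2)).
!11 = 10·(1334961 + 133496) = 10·1468457 = 14684570

14684570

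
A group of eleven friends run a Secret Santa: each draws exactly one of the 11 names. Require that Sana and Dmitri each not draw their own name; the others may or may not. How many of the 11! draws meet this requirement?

33022080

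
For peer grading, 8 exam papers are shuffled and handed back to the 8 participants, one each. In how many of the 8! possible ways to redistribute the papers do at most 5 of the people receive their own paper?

# with exactly i fixed is C(8,i)·!(8-i); sum over i=0..5:
  i=0: C(8,0)·!8 = 1·14833 = 14833
  i=1: C(8,1)·!7 = 8·1854 = 14832
  i=2: C(8,2)·!6 = 28·265 = 7420
  i=3: C(8,3)·!5 = 56·44 = 2464
  i=4: C(8,4)·!4 = 70·9 = 630
  i=5: C(8,5)·!3 = 56·2 = 112
Total = 40291.

40291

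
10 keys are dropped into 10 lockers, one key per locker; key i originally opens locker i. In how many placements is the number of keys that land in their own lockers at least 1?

# with exactly i fixed is C(10,i)·!(10-i); sum over i=1..10:
  i=1: C(10,1)·!9 = 10·133496 = 1334960
  i=2: C(10,2)·!8 = 45·14833 = 667485
  i=3: C(10,3)·!7 = 120·1854 = 222480
  i=4: C(10,4)·!6 = 210·265 = 55650
  i=5: C(10,5)·!5 = 252·44 = 11088
  i=6: C(10,6)·!4 = 210·9 = 1890
  i=7: C(10,7)·!3 = 120·2 = 240
  i=8: C(10,8)·!2 = 45·1 = 45
  i=9: C(10,9)·!1 = 10·0 = 0
  i=10: C(10,10)·!0 = 1·1 = 1
Total = 2293839.

2293839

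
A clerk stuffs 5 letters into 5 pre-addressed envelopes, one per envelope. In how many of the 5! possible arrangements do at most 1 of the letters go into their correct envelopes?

89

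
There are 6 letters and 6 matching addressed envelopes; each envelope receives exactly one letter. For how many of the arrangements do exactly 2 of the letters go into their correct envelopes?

135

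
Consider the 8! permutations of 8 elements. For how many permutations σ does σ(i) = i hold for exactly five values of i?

Choose which 5 of the 8 are fixed: C(8,5) = 56.
The remaining 3 must be deranged: !3 = 2.
Total: 56 × 2 = 112.

112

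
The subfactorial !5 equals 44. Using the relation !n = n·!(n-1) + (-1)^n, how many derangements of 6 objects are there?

265

!6 = 6·44 + 1 = 265.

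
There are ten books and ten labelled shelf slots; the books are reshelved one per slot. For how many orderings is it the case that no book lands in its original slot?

Recurrence: !10 = 10·!9 + (-1)^10.
!10 = 10·133496 + 1 = 1334961

1334961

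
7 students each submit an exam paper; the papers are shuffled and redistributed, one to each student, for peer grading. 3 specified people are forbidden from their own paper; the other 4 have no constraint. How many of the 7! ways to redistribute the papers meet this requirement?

3216

Let A_j be the event that the j-th constrained one is fixed. By inclusion-exclusion over the 3 events:
Σ_{j=0}^{3} (-1)^j C(3,j)(7-j)!
= C(3,0)·7! - C(3,1)·6! + C(3,2)·5! - C(3,3)·4!
= 5040 - 2160 + 360 - 24
= 3216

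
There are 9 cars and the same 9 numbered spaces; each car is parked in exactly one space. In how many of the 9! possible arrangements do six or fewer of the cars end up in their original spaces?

362843

Sum C(9,i)·!(9-i) for i = 0..6:
  i=0: C(9,0)·!9 = 1·133496 = 133496
  i=1: C(9,1)·!8 = 9·14833 = 133497
  i=2: C(9,2)·!7 = 36·1854 = 66744
  i=3: C(9,3)·!6 = 84·265 = 22260
  i=4: C(9,4)·!5 = 126·44 = 5544
  i=5: C(9,5)·!4 = 126·9 = 1134
  i=6: C(9,6)·!3 = 84·2 = 168
Total = 362843.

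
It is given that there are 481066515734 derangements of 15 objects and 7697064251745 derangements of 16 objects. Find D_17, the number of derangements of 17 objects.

130850092279664

D_17 = (17-1)·(D_16 + D_15) = 16·(7697064251745 + 481066515734) = 16·8178130767479 = 130850092279664.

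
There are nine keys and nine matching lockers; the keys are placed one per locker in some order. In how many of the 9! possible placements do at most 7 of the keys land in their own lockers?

Sum C(9,i)·!(9-i) for i = 0..7:
  i=0: C(9,0)·!9 = 1·133496 = 133496
  i=1: C(9,1)·!8 = 9·14833 = 133497
  i=2: C(9,2)·!7 = 36·1854 = 66744
  i=3: C(9,3)·!6 = 84·265 = 22260
  i=4: C(9,4)·!5 = 126·44 = 5544
  i=5: C(9,5)·!4 = 126·9 = 1134
  i=6: C(9,6)·!3 = 84·2 = 168
  i=7: C(9,7)·!2 = 36·1 = 36
Total = 362879.

362879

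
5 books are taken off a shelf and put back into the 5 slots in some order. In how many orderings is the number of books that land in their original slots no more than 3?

119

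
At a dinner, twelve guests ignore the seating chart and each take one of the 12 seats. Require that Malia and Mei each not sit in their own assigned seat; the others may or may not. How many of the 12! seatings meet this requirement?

402796800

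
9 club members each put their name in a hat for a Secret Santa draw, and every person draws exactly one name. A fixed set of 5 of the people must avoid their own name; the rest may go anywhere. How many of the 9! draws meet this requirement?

Let A_j be the event that the j-th constrained one is fixed. By inclusion-exclusion over the 5 events:
Σ_{j=0}^{5} (-1)^j C(5,j)(9-j)!
= C(5,0)·9! - C(5,1)·8! + C(5,2)·7! - C(5,3)·6! + C(5,4)·5! - C(5,5)·4!
= 362880 - 201600 + 50400 - 7200 + 600 - 24
= 205056

205056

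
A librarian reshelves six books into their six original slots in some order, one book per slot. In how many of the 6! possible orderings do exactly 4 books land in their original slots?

15

Choose which 4 of the 6 are fixed: C(6,4) = 15.
The other 2 form a derangement: !2 = 1.
Total: 15 × 1 = 15.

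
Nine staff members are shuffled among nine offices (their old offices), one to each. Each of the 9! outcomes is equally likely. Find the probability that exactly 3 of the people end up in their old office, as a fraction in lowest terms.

53/864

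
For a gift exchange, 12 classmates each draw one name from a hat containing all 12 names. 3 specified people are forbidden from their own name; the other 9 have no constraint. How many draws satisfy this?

369774720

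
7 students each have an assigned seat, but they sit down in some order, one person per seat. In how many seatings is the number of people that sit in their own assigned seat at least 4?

# with exactly i fixed is C(7,i)·!(7-i); sum over i=4..7:
  i=4: C(7,4)·!3 = 35·2 = 70
  i=5: C(7,5)·!2 = 21·1 = 21
  i=6: C(7,6)·!1 = 7·0 = 0
  i=7: C(7,7)·!0 = 1·1 = 1
Total = 92.

92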